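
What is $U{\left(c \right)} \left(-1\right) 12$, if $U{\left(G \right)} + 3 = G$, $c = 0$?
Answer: $36$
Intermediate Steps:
$U{\left(G \right)} = -3 + G$
$U{\left(c \right)} \left(-1\right) 12 = \left(-3 + 0\right) \left(-1\right) 12 = \left(-3\right) \left(-1\right) 12 = 3 \cdot 12 = 36$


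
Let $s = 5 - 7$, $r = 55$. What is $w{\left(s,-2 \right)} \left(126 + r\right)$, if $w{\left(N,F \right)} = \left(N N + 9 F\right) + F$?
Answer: $-2896$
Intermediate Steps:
$s = -2$ ($s = 5 - 7 = -2$)
$w{\left(N,F \right)} = N^{2} + 10 F$ ($w{\left(N,F \right)} = \left(N^{2} + 9 F\right) + F = N^{2} + 10 F$)
$w{\left(s,-2 \right)} \left(126 + r\right) = \left(\left(-2\right)^{2} + 10 \left(-2\right)\right) \left(126 + 55\right) = \left(4 - 20\right) 181 = \left(-16\right) 181 = -2896$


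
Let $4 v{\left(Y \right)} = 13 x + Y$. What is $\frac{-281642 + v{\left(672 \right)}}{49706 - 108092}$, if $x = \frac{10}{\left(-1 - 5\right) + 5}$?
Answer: $\frac{187671}{38924} \approx 4.8215$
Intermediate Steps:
$x = -10$ ($x = \frac{10}{-6 + 5} = \frac{10}{-1} = 10 \left(-1\right) = -10$)
$v{\left(Y \right)} = - \frac{65}{2} + \frac{Y}{4}$ ($v{\left(Y \right)} = \frac{13 \left(-10\right) + Y}{4} = \frac{-130 + Y}{4} = - \frac{65}{2} + \frac{Y}{4}$)
$\frac{-281642 + v{\left(672 \right)}}{49706 - 108092} = \frac{-281642 + \left(- \frac{65}{2} + \frac{1}{4} \cdot 672\right)}{49706 - 108092} = \frac{-281642 + \left(- \frac{65}{2} + 168\right)}{-58386} = \left(-281642 + \frac{271}{2}\right) \left(- \frac{1}{58386}\right) = \left(- \frac{563013}{2}\right) \left(- \frac{1}{58386}\right) = \frac{187671}{38924}$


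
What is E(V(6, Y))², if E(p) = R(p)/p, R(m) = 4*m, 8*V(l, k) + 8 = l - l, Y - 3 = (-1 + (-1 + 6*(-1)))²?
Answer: 16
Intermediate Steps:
Y = 67 (Y = 3 + (-1 + (-1 + 6*(-1)))² = 3 + (-1 + (-1 - 6))² = 3 + (-1 - 7)² = 3 + (-8)² = 3 + 64 = 67)
V(l, k) = -1 (V(l, k) = -1 + (l - l)/8 = -1 + (⅛)*0 = -1 + 0 = -1)
E(p) = 4 (E(p) = (4*p)/p = 4)
E(V(6, Y))² = 4² = 16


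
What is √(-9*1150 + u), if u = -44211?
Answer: I*√54561 ≈ 233.58*I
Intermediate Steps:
√(-9*1150 + u) = √(-9*1150 - 44211) = √(-10350 - 44211) = √(-54561) = I*√54561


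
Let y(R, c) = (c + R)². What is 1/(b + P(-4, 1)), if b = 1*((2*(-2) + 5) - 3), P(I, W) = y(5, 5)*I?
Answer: -1/402 ≈ -0.0024876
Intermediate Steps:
y(R, c) = (R + c)²
P(I, W) = 100*I (P(I, W) = (5 + 5)²*I = 10²*I = 100*I)
b = -2 (b = 1*((-4 + 5) - 3) = 1*(1 - 3) = 1*(-2) = -2)
1/(b + P(-4, 1)) = 1/(-2 + 100*(-4)) = 1/(-2 - 400) = 1/(-402) = -1/402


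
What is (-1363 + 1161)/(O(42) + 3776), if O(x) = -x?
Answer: -101/1867 ≈ -0.054097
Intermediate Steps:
(-1363 + 1161)/(O(42) + 3776) = (-1363 + 1161)/(-1*42 + 3776) = -202/(-42 + 3776) = -202/3734 = -202*1/3734 = -101/1867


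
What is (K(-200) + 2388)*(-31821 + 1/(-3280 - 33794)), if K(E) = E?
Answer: -1290626539970/18537 ≈ -6.9624e+7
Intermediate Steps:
(K(-200) + 2388)*(-31821 + 1/(-3280 - 33794)) = (-200 + 2388)*(-31821 + 1/(-3280 - 33794)) = 2188*(-31821 + 1/(-37074)) = 2188*(-31821 - 1/37074) = 2188*(-1179731755/37074) = -1290626539970/18537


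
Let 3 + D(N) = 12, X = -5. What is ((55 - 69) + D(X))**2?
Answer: 25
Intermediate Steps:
D(N) = 9 (D(N) = -3 + 12 = 9)
((55 - 69) + D(X))**2 = ((55 - 69) + 9)**2 = (-14 + 9)**2 = (-5)**2 = 25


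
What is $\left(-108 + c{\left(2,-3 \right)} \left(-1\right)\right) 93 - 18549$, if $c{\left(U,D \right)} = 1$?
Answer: $-28686$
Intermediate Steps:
$\left(-108 + c{\left(2,-3 \right)} \left(-1\right)\right) 93 - 18549 = \left(-108 + 1 \left(-1\right)\right) 93 - 18549 = \left(-108 - 1\right) 93 - 18549 = \left(-109\right) 93 - 18549 = -10137 - 18549 = -28686$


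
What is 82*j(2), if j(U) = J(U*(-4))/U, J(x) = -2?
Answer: -82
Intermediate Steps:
j(U) = -2/U
82*j(2) = 82*(-2/2) = 82*(-2*½) = 82*(-1) = -82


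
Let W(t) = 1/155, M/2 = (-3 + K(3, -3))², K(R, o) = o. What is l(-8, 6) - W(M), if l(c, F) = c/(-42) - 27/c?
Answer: 92677/26040 ≈ 3.5590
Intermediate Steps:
l(c, F) = -27/c - c/42 (l(c, F) = c*(-1/42) - 27/c = -c/42 - 27/c = -27/c - c/42)
M = 72 (M = 2*(-3 - 3)² = 2*(-6)² = 2*36 = 72)
W(t) = 1/155
l(-8, 6) - W(M) = (-27/(-8) - 1/42*(-8)) - 1*1/155 = (-27*(-⅛) + 4/21) - 1/155 = (27/8 + 4/21) - 1/155 = 599/168 - 1/155 = 92677/26040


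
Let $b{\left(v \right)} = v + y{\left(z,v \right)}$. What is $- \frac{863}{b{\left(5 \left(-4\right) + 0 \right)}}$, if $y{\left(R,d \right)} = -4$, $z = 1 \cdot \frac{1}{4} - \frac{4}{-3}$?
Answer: $\frac{863}{24} \approx 35.958$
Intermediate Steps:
$z = \frac{19}{12}$ ($z = 1 \cdot \frac{1}{4} - - \frac{4}{3} = \frac{1}{4} + \frac{4}{3} = \frac{19}{12} \approx 1.5833$)
$b{\left(v \right)} = -4 + v$ ($b{\left(v \right)} = v - 4 = -4 + v$)
$- \frac{863}{b{\left(5 \left(-4\right) + 0 \right)}} = - \frac{863}{-4 + \left(5 \left(-4\right) + 0\right)} = - \frac{863}{-4 + \left(-20 + 0\right)} = - \frac{863}{-4 - 20} = - \frac{863}{-24} = \left(-863\right) \left(- \frac{1}{24}\right) = \frac{863}{24}$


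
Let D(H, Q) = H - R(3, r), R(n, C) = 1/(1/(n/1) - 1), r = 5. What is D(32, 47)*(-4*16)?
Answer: -2144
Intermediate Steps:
R(n, C) = 1/(-1 + 1/n) (R(n, C) = 1/(1/(n*1) - 1) = 1/(1/n - 1) = 1/(-1 + 1/n))
D(H, Q) = 3/2 + H (D(H, Q) = H - (-1)*3/(-1 + 3) = H - (-1)*3/2 = H - 1*(-3/2) = H + 3/2 = 3/2 + H)
D(32, 47)*(-4*16) = (3/2 + 32)*(-4*16) = (67/2)*(-64) = -2144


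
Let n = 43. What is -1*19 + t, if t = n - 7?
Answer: 17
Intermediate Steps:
t = 36 (t = 43 - 7 = 36)
-1*19 + t = -1*19 + 36 = -19 + 36 = 17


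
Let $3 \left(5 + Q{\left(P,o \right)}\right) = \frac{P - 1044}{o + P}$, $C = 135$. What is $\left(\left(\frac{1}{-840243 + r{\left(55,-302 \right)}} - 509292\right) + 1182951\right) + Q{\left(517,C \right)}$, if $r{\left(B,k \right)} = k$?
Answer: $\frac{1107558153827909}{1644106020} \approx 6.7365 \cdot 10^{5}$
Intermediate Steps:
$Q{\left(P,o \right)} = -5 + \frac{-1044 + P}{3 \left(P + o\right)}$ ($Q{\left(P,o \right)} = -5 + \frac{\left(P - 1044\right) \frac{1}{o + P}}{3} = -5 + \frac{\left(-1044 + P\right) \frac{1}{P + o}}{3} = -5 + \frac{\frac{1}{P + o} \left(-1044 + P\right)}{3} = -5 + \frac{-1044 + P}{3 \left(P + o\right)}$)
$\left(\left(\frac{1}{-840243 + r{\left(55,-302 \right)}} - 509292\right) + 1182951\right) + Q{\left(517,C \right)} = \left(\left(\frac{1}{-840243 - 302} - 509292\right) + 1182951\right) + \frac{-348 - 675 - \frac{7238}{3}}{517 + 135} = \left(\left(\frac{1}{-840545} - 509292\right) + 1182951\right) + \frac{-348 - 675 - \frac{7238}{3}}{652} = \left(\left(- \frac{1}{840545} - 509292\right) + 1182951\right) + \frac{1}{652} \left(- \frac{10307}{3}\right) = \left(- \frac{428082844141}{840545} + 1182951\right) - \frac{10307}{1956} = \frac{566240704154}{840545} - \frac{10307}{1956} = \frac{1107558153827909}{1644106020}$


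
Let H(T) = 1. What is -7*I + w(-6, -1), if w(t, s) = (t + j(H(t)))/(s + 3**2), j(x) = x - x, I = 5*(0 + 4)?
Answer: -563/4 ≈ -140.75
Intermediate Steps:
I = 20 (I = 5*4 = 20)
j(x) = 0
w(t, s) = t/(9 + s) (w(t, s) = (t + 0)/(s + 3**2) = t/(s + 9) = t/(9 + s))
-7*I + w(-6, -1) = -7*20 - 6/(9 - 1) = -140 - 6/8 = -140 - 6*1/8 = -140 - 3/4 = -563/4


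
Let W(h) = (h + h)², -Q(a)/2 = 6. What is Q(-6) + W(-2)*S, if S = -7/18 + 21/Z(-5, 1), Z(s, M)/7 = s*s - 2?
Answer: -3340/207 ≈ -16.135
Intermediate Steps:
Z(s, M) = -14 + 7*s² (Z(s, M) = 7*(s*s - 2) = 7*(s² - 2) = 7*(-2 + s²) = -14 + 7*s²)
Q(a) = -12 (Q(a) = -2*6 = -12)
S = -107/414 (S = -7/18 + 21/(-14 + 7*(-5)²) = -7*1/18 + 21/(-14 + 7*25) = -7/18 + 21/(-14 + 175) = -7/18 + 21/161 = -7/18 + 21*(1/161) = -7/18 + 3/23 = -107/414 ≈ -0.25845)
W(h) = 4*h² (W(h) = (2*h)² = 4*h²)
Q(-6) + W(-2)*S = -12 + (4*(-2)²)*(-107/414) = -12 + (4*4)*(-107/414) = -12 + 16*(-107/414) = -12 - 856/207 = -3340/207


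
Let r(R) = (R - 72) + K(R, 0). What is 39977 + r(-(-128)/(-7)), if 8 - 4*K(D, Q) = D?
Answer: 279253/7 ≈ 39893.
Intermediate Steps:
K(D, Q) = 2 - D/4
r(R) = -70 + 3*R/4 (r(R) = (R - 72) + (2 - R/4) = (-72 + R) + (2 - R/4) = -70 + 3*R/4)
39977 + r(-(-128)/(-7)) = 39977 + (-70 + 3*(-(-128)/(-7))/4) = 39977 + (-70 + 3*(-(-128)*(-1)/7)/4) = 39977 + (-70 + 3*(-16*8/7)/4) = 39977 + (-70 + (3/4)*(-128/7)) = 39977 + (-70 - 96/7) = 39977 - 586/7 = 279253/7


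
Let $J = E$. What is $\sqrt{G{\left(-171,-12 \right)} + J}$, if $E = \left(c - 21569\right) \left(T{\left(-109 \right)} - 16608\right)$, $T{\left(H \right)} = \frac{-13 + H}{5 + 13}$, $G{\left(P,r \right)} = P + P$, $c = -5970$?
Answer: $\frac{\sqrt{4117986209}}{3} \approx 21391.0$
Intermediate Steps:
$G{\left(P,r \right)} = 2 P$
$T{\left(H \right)} = - \frac{13}{18} + \frac{H}{18}$ ($T{\left(H \right)} = \frac{-13 + H}{18} = \left(-13 + H\right) \frac{1}{18} = - \frac{13}{18} + \frac{H}{18}$)
$E = \frac{4117989287}{9}$ ($E = \left(-5970 - 21569\right) \left(\left(- \frac{13}{18} + \frac{1}{18} \left(-109\right)\right) - 16608\right) = - 27539 \left(\left(- \frac{13}{18} - \frac{109}{18}\right) - 16608\right) = - 27539 \left(- \frac{61}{9} - 16608\right) = \left(-27539\right) \left(- \frac{149533}{9}\right) = \frac{4117989287}{9} \approx 4.5755 \cdot 10^{8}$)
$J = \frac{4117989287}{9} \approx 4.5755 \cdot 10^{8}$
$\sqrt{G{\left(-171,-12 \right)} + J} = \sqrt{2 \left(-171\right) + \frac{4117989287}{9}} = \sqrt{-342 + \frac{4117989287}{9}} = \sqrt{\frac{4117986209}{9}} = \frac{\sqrt{4117986209}}{3}$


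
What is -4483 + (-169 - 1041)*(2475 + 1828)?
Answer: -5211113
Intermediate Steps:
-4483 + (-169 - 1041)*(2475 + 1828) = -4483 - 1210*4303 = -4483 - 5206630 = -5211113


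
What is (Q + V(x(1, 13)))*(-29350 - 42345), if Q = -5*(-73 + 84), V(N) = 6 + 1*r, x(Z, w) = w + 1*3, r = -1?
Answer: 3584750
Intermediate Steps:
x(Z, w) = 3 + w (x(Z, w) = w + 3 = 3 + w)
V(N) = 5 (V(N) = 6 + 1*(-1) = 6 - 1 = 5)
Q = -55 (Q = -5*11 = -55)
(Q + V(x(1, 13)))*(-29350 - 42345) = (-55 + 5)*(-29350 - 42345) = -50*(-71695) = 3584750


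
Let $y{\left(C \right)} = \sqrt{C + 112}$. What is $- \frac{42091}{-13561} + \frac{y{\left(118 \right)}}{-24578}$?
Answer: $\frac{42091}{13561} - \frac{\sqrt{230}}{24578} \approx 3.1032$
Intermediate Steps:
$y{\left(C \right)} = \sqrt{112 + C}$
$- \frac{42091}{-13561} + \frac{y{\left(118 \right)}}{-24578} = - \frac{42091}{-13561} + \frac{\sqrt{112 + 118}}{-24578} = \left(-42091\right) \left(- \frac{1}{13561}\right) + \sqrt{230} \left(- \frac{1}{24578}\right) = \frac{42091}{13561} - \frac{\sqrt{230}}{24578}$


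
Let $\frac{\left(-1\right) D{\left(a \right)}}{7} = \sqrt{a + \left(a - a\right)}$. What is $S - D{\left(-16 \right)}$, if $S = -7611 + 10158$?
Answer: $2547 + 28 i \approx 2547.0 + 28.0 i$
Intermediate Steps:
$S = 2547$
$D{\left(a \right)} = - 7 \sqrt{a}$ ($D{\left(a \right)} = - 7 \sqrt{a + \left(a - a\right)} = - 7 \sqrt{a + 0} = - 7 \sqrt{a}$)
$S - D{\left(-16 \right)} = 2547 - - 7 \sqrt{-16} = 2547 - - 7 \cdot 4 i = 2547 - - 28 i = 2547 + 28 i$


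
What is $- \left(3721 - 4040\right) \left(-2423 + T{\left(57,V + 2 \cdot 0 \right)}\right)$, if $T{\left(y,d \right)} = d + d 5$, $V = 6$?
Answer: $-761453$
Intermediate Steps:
$T{\left(y,d \right)} = 6 d$ ($T{\left(y,d \right)} = d + 5 d = 6 d$)
$- \left(3721 - 4040\right) \left(-2423 + T{\left(57,V + 2 \cdot 0 \right)}\right) = - \left(3721 - 4040\right) \left(-2423 + 6 \left(6 + 2 \cdot 0\right)\right) = - \left(-319\right) \left(-2423 + 6 \left(6 + 0\right)\right) = - \left(-319\right) \left(-2423 + 6 \cdot 6\right) = - \left(-319\right) \left(-2423 + 36\right) = - \left(-319\right) \left(-2387\right) = \left(-1\right) 761453 = -761453$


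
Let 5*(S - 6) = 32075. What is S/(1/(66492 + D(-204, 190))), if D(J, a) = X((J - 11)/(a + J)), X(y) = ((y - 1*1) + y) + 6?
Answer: 2990221174/7 ≈ 4.2717e+8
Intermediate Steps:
S = 6421 (S = 6 + (⅕)*32075 = 6 + 6415 = 6421)
X(y) = 5 + 2*y (X(y) = ((y - 1) + y) + 6 = ((-1 + y) + y) + 6 = (-1 + 2*y) + 6 = 5 + 2*y)
D(J, a) = 5 + 2*(-11 + J)/(J + a) (D(J, a) = 5 + 2*((J - 11)/(a + J)) = 5 + 2*((-11 + J)/(J + a)) = 5 + 2*(-11 + J)/(J + a))
S/(1/(66492 + D(-204, 190))) = 6421/(1/(66492 + (-22 + 5*190 + 7*(-204))/(-204 + 190))) = 6421/(1/(66492 + (-22 + 950 - 1428)/(-14))) = 6421/(1/(66492 - 1/14*(-500))) = 6421/(1/(66492 + 250/7)) = 6421/(1/(465694/7)) = 6421/(7/465694) = 6421*(465694/7) = 2990221174/7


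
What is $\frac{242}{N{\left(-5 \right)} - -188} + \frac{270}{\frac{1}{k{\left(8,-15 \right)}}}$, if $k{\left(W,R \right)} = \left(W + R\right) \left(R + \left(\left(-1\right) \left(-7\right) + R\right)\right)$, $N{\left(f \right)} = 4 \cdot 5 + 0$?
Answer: $\frac{4521001}{104} \approx 43471.0$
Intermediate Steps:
$N{\left(f \right)} = 20$ ($N{\left(f \right)} = 20 + 0 = 20$)
$k{\left(W,R \right)} = \left(7 + 2 R\right) \left(R + W\right)$ ($k{\left(W,R \right)} = \left(R + W\right) \left(R + \left(7 + R\right)\right) = \left(R + W\right) \left(7 + 2 R\right) = \left(7 + 2 R\right) \left(R + W\right)$)
$\frac{242}{N{\left(-5 \right)} - -188} + \frac{270}{\frac{1}{k{\left(8,-15 \right)}}} = \frac{242}{20 - -188} + \frac{270}{\frac{1}{2 \left(-15\right)^{2} + 7 \left(-15\right) + 7 \cdot 8 + 2 \left(-15\right) 8}} = \frac{242}{20 + 188} + \frac{270}{\frac{1}{2 \cdot 225 - 105 + 56 - 240}} = \frac{242}{208} + \frac{270}{\frac{1}{450 - 105 + 56 - 240}} = 242 \cdot \frac{1}{208} + \frac{270}{\frac{1}{161}} = \frac{121}{104} + 270 \frac{1}{\frac{1}{161}} = \frac{121}{104} + 270 \cdot 161 = \frac{121}{104} + 43470 = \frac{4521001}{104}$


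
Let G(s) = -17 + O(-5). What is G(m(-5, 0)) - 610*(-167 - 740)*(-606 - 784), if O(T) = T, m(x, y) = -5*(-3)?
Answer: -769045322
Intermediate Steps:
m(x, y) = 15
G(s) = -22 (G(s) = -17 - 5 = -22)
G(m(-5, 0)) - 610*(-167 - 740)*(-606 - 784) = -22 - 610*(-167 - 740)*(-606 - 784) = -22 - (-553270)*(-1390) = -22 - 610*1260730 = -22 - 769045300 = -769045322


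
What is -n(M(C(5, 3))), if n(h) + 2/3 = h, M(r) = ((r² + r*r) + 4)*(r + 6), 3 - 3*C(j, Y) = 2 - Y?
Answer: -1478/27 ≈ -54.741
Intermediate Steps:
C(j, Y) = ⅓ + Y/3 (C(j, Y) = 1 - (2 - Y)/3 = 1 + (-⅔ + Y/3) = ⅓ + Y/3)
M(r) = (4 + 2*r²)*(6 + r) (M(r) = ((r² + r²) + 4)*(6 + r) = (2*r² + 4)*(6 + r) = (4 + 2*r²)*(6 + r))
n(h) = -⅔ + h
-n(M(C(5, 3))) = -(-⅔ + (24 + 2*(⅓ + (⅓)*3)³ + 4*(⅓ + (⅓)*3) + 12*(⅓ + (⅓)*3)²)) = -(-⅔ + (24 + 2*(⅓ + 1)³ + 4*(⅓ + 1) + 12*(⅓ + 1)²)) = -(-⅔ + (24 + 2*(4/3)³ + 4*(4/3) + 12*(4/3)²)) = -(-⅔ + (24 + 2*(64/27) + 16/3 + 12*(16/9))) = -(-⅔ + (24 + 128/27 + 16/3 + 64/3)) = -(-⅔ + 1496/27) = -1*1478/27 = -1478/27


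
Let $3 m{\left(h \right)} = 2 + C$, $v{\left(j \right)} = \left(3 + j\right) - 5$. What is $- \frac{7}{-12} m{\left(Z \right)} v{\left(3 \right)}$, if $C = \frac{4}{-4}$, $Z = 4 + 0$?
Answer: $\frac{7}{36} \approx 0.19444$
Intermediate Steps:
$v{\left(j \right)} = -2 + j$
$Z = 4$
$C = -1$ ($C = 4 \left(- \frac{1}{4}\right) = -1$)
$m{\left(h \right)} = \frac{1}{3}$ ($m{\left(h \right)} = \frac{2 - 1}{3} = \frac{1}{3} \cdot 1 = \frac{1}{3}$)
$- \frac{7}{-12} m{\left(Z \right)} v{\left(3 \right)} = - \frac{7}{-12} \cdot \frac{1}{3} \left(-2 + 3\right) = \left(-7\right) \left(- \frac{1}{12}\right) \frac{1}{3} \cdot 1 = \frac{7}{12} \cdot \frac{1}{3} \cdot 1 = \frac{7}{36} \cdot 1 = \frac{7}{36}$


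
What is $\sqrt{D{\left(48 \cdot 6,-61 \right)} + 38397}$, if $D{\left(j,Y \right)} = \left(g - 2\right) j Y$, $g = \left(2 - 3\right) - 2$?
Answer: $\sqrt{126237} \approx 355.3$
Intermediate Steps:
$g = -3$ ($g = -1 - 2 = -3$)
$D{\left(j,Y \right)} = - 5 Y j$ ($D{\left(j,Y \right)} = \left(-3 - 2\right) j Y = - 5 Y j$)
$\sqrt{D{\left(48 \cdot 6,-61 \right)} + 38397} = \sqrt{\left(-5\right) \left(-61\right) 48 \cdot 6 + 38397} = \sqrt{\left(-5\right) \left(-61\right) 288 + 38397} = \sqrt{87840 + 38397} = \sqrt{126237}$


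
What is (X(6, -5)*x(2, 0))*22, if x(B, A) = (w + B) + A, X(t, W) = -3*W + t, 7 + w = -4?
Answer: -4158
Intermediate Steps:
w = -11 (w = -7 - 4 = -11)
X(t, W) = t - 3*W
x(B, A) = -11 + A + B (x(B, A) = (-11 + B) + A = -11 + A + B)
(X(6, -5)*x(2, 0))*22 = ((6 - 3*(-5))*(-11 + 0 + 2))*22 = ((6 + 15)*(-9))*22 = (21*(-9))*22 = -189*22 = -4158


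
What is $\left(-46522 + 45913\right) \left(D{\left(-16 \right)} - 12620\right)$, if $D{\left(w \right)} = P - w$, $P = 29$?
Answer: $7658175$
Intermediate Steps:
$D{\left(w \right)} = 29 - w$
$\left(-46522 + 45913\right) \left(D{\left(-16 \right)} - 12620\right) = \left(-46522 + 45913\right) \left(\left(29 - -16\right) - 12620\right) = - 609 \left(\left(29 + 16\right) - 12620\right) = - 609 \left(45 - 12620\right) = \left(-609\right) \left(-12575\right) = 7658175$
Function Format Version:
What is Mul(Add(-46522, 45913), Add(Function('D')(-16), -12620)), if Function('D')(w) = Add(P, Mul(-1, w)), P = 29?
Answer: 7658175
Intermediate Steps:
Function('D')(w) = Add(29, Mul(-1, w))
Mul(Add(-46522, 45913), Add(Function('D')(-16), -12620)) = Mul(Add(-46522, 45913), Add(Add(29, Mul(-1, -16)), -12620)) = Mul(-609, Add(Add(29, 16), -12620)) = Mul(-609, Add(45, -12620)) = Mul(-609, -12575) = 7658175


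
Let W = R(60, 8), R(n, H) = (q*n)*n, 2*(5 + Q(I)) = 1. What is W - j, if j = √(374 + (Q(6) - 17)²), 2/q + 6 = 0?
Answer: -1200 - √3345/2 ≈ -1228.9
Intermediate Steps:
q = -⅓ (q = 2/(-6 + 0) = 2/(-6) = 2*(-⅙) = -⅓ ≈ -0.33333)
Q(I) = -9/2 (Q(I) = -5 + (½)*1 = -5 + ½ = -9/2)
R(n, H) = -n²/3 (R(n, H) = (-n/3)*n = -n²/3)
W = -1200 (W = -⅓*60² = -⅓*3600 = -1200)
j = √3345/2 (j = √(374 + (-9/2 - 17)²) = √(374 + (-43/2)²) = √(374 + 1849/4) = √(3345/4) = √3345/2 ≈ 28.918)
W - j = -1200 - √3345/2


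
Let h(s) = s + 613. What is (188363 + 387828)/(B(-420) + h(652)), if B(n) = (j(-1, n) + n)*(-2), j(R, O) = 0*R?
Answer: 576191/2105 ≈ 273.73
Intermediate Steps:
j(R, O) = 0
h(s) = 613 + s
B(n) = -2*n (B(n) = (0 + n)*(-2) = n*(-2) = -2*n)
(188363 + 387828)/(B(-420) + h(652)) = (188363 + 387828)/(-2*(-420) + (613 + 652)) = 576191/(840 + 1265) = 576191/2105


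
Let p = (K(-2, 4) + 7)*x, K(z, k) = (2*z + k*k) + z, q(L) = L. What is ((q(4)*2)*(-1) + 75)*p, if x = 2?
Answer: 2278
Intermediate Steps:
K(z, k) = k**2 + 3*z (K(z, k) = (2*z + k**2) + z = (k**2 + 2*z) + z = k**2 + 3*z)
p = 34 (p = ((4**2 + 3*(-2)) + 7)*2 = ((16 - 6) + 7)*2 = (10 + 7)*2 = 17*2 = 34)
((q(4)*2)*(-1) + 75)*p = ((4*2)*(-1) + 75)*34 = (8*(-1) + 75)*34 = (-8 + 75)*34 = 67*34 = 2278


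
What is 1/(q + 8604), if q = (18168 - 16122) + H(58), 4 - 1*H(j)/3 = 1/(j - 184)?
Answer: 42/447805 ≈ 9.3791e-5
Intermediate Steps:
H(j) = 12 - 3/(-184 + j) (H(j) = 12 - 3/(j - 184) = 12 - 3/(-184 + j))
q = 86437/42 (q = (18168 - 16122) + 3*(-737 + 4*58)/(-184 + 58) = 2046 + 3*(-737 + 232)/(-126) = 2046 + 3*(-1/126)*(-505) = 2046 + 505/42 = 86437/42 ≈ 2058.0)
1/(q + 8604) = 1/(86437/42 + 8604) = 1/(447805/42) = 42/447805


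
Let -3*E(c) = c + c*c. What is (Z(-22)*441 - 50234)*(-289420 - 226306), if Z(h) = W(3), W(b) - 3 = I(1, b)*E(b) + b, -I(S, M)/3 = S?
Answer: 21813146896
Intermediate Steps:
I(S, M) = -3*S
E(c) = -c/3 - c²/3 (E(c) = -(c + c*c)/3 = -(c + c²)/3 = -c/3 - c²/3)
W(b) = 3 + b + b*(1 + b) (W(b) = 3 + ((-3*1)*(-b*(1 + b)/3) + b) = 3 + (-(-1)*b*(1 + b) + b) = 3 + (b*(1 + b) + b) = 3 + (b + b*(1 + b)) = 3 + b + b*(1 + b))
Z(h) = 18 (Z(h) = 3 + 3 + 3*(1 + 3) = 3 + 3 + 3*4 = 3 + 3 + 12 = 18)
(Z(-22)*441 - 50234)*(-289420 - 226306) = (18*441 - 50234)*(-289420 - 226306) = (7938 - 50234)*(-515726) = -42296*(-515726) = 21813146896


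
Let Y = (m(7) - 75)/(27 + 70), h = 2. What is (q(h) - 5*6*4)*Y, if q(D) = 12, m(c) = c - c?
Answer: 8100/97 ≈ 83.505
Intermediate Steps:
m(c) = 0
Y = -75/97 (Y = (0 - 75)/(27 + 70) = -75/97 ≈ -0.77320)
(q(h) - 5*6*4)*Y = (12 - 5*6*4)*(-75/97) = (12 - 30*4)*(-75/97) = (12 - 120)*(-75/97) = -108*(-75/97) = 8100/97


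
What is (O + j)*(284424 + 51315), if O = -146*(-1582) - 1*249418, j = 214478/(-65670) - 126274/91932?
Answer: -94439081820959769/15245390 ≈ -6.1946e+9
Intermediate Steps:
j = -70731831/15245390 (j = 214478*(-1/65670) - 126274*1/91932 = -9749/2985 - 63137/45966 = -70731831/15245390 ≈ -4.6396)
O = -18446 (O = 230972 - 249418 = -18446)
(O + j)*(284424 + 51315) = (-18446 - 70731831/15245390)*(284424 + 51315) = -281287195771/15245390*335739 = -94439081820959769/15245390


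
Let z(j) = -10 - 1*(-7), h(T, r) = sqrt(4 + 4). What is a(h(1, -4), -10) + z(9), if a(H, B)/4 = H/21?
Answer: -3 + 8*sqrt(2)/21 ≈ -2.4613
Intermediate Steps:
h(T, r) = 2*sqrt(2) (h(T, r) = sqrt(8) = 2*sqrt(2))
a(H, B) = 4*H/21 (a(H, B) = 4*(H/21) = 4*H/21)
z(j) = -3 (z(j) = -10 + 7 = -3)
a(h(1, -4), -10) + z(9) = 4*(2*sqrt(2))/21 - 3 = 8*sqrt(2)/21 - 3 = -3 + 8*sqrt(2)/21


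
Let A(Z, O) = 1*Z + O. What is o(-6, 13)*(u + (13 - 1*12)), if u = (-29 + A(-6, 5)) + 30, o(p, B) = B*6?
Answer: 78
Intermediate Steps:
A(Z, O) = O + Z (A(Z, O) = Z + O = O + Z)
o(p, B) = 6*B
u = 0 (u = (-29 + (5 - 6)) + 30 = (-29 - 1) + 30 = -30 + 30 = 0)
o(-6, 13)*(u + (13 - 1*12)) = (6*13)*(0 + (13 - 1*12)) = 78*(0 + (13 - 12)) = 78*(0 + 1) = 78*1 = 78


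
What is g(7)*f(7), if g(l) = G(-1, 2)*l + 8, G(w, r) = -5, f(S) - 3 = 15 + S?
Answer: -675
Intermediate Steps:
f(S) = 18 + S (f(S) = 3 + (15 + S) = 18 + S)
g(l) = 8 - 5*l (g(l) = -5*l + 8 = 8 - 5*l)
g(7)*f(7) = (8 - 5*7)*(18 + 7) = (8 - 35)*25 = -27*25 = -675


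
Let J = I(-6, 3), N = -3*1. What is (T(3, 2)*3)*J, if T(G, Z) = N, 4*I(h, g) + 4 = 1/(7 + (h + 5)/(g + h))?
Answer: 765/88 ≈ 8.6932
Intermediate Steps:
I(h, g) = -1 + 1/(4*(7 + (5 + h)/(g + h))) (I(h, g) = -1 + 1/(4*(7 + (h + 5)/(g + h))) = -1 + 1/(4*(7 + (5 + h)/(g + h))))
N = -3
T(G, Z) = -3
J = -85/88 (J = (-20 - 31*(-6) - 27*3)/(4*(5 + 7*3 + 8*(-6))) = (-20 + 186 - 81)/(4*(5 + 21 - 48)) = (1/4)*85/(-22) = (1/4)*(-1/22)*85 = -85/88 ≈ -0.96591)
(T(3, 2)*3)*J = -3*3*(-85/88) = -9*(-85/88) = 765/88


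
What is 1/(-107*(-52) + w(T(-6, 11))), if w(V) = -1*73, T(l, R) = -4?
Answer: 1/5491 ≈ 0.00018212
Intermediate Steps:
w(V) = -73
1/(-107*(-52) + w(T(-6, 11))) = 1/(-107*(-52) - 73) = 1/(5564 - 73) = 1/5491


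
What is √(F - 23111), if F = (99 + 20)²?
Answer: 5*I*√358 ≈ 94.604*I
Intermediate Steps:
F = 14161 (F = 119² = 14161)
√(F - 23111) = √(14161 - 23111) = √(-8950) = 5*I*√358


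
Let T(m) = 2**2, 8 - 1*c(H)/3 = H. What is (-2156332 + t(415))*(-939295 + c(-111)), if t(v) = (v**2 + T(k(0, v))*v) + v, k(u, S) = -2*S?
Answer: 1861005162016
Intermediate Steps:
c(H) = 24 - 3*H
T(m) = 4
t(v) = v**2 + 5*v (t(v) = (v**2 + 4*v) + v = v**2 + 5*v)
(-2156332 + t(415))*(-939295 + c(-111)) = (-2156332 + 415*(5 + 415))*(-939295 + (24 - 3*(-111))) = (-2156332 + 415*420)*(-939295 + (24 + 333)) = (-2156332 + 174300)*(-939295 + 357) = -1982032*(-938938) = 1861005162016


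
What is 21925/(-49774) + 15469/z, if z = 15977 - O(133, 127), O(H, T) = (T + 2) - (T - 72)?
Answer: 13589701/25534062 ≈ 0.53222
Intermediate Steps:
O(H, T) = 74 (O(H, T) = (2 + T) - (-72 + T) = (2 + T) + (72 - T) = 74)
z = 15903 (z = 15977 - 1*74 = 15977 - 74 = 15903)
21925/(-49774) + 15469/z = 21925/(-49774) + 15469/15903 = 21925*(-1/49774) + 15469*(1/15903) = -21925/49774 + 499/513 = 13589701/25534062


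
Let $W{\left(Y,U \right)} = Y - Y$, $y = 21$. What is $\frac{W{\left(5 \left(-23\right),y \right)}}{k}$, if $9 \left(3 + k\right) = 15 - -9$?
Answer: $0$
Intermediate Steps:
$k = - \frac{1}{3}$ ($k = -3 + \frac{15 - -9}{9} = -3 + \frac{15 + 9}{9} = -3 + \frac{1}{9} \cdot 24 = -3 + \frac{8}{3} = - \frac{1}{3} \approx -0.33333$)
$W{\left(Y,U \right)} = 0$
$\frac{W{\left(5 \left(-23\right),y \right)}}{k} = \frac{1}{- \frac{1}{3}} \cdot 0 = \left(-3\right) 0 = 0$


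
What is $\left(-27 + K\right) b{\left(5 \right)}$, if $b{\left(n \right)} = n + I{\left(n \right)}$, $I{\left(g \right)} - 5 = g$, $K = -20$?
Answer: $-705$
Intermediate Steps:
$I{\left(g \right)} = 5 + g$
$b{\left(n \right)} = 5 + 2 n$ ($b{\left(n \right)} = n + \left(5 + n\right) = 5 + 2 n$)
$\left(-27 + K\right) b{\left(5 \right)} = \left(-27 - 20\right) \left(5 + 2 \cdot 5\right) = - 47 \left(5 + 10\right) = \left(-47\right) 15 = -705$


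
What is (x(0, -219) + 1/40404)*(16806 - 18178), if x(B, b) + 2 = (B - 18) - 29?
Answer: 97009955/1443 ≈ 67228.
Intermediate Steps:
x(B, b) = -49 + B (x(B, b) = -2 + ((B - 18) - 29) = -2 + ((-18 + B) - 29) = -2 + (-47 + B) = -49 + B)
(x(0, -219) + 1/40404)*(16806 - 18178) = ((-49 + 0) + 1/40404)*(16806 - 18178) = (-49 + 1/40404)*(-1372) = -1979795/40404*(-1372) = 97009955/1443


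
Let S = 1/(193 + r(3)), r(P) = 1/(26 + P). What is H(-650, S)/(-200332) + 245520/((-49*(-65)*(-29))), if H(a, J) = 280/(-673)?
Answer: -57072110594/21470632183 ≈ -2.6581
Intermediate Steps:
S = 29/5598 (S = 1/(193 + 1/(26 + 3)) = 1/(193 + 1/29) = 1/(5598/29) = 29/5598 ≈ 0.0051804)
H(a, J) = -280/673 (H(a, J) = 280*(-1/673) = -280/673)
H(-650, S)/(-200332) + 245520/((-49*(-65)*(-29))) = -280/673/(-200332) + 245520/((-49*(-65)*(-29))) = -280/673*(-1/200332) + 245520/((3185*(-29))) = 70/33705859 + 245520/(-92365) = 70/33705859 + 245520*(-1/92365) = 70/33705859 - 49104/18473 = -57072110594/21470632183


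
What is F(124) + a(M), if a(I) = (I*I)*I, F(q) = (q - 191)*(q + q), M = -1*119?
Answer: -1701775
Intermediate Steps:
M = -119
F(q) = 2*q*(-191 + q) (F(q) = (-191 + q)*(2*q) = 2*q*(-191 + q))
a(I) = I**3 (a(I) = I**2*I = I**3)
F(124) + a(M) = 2*124*(-191 + 124) + (-119)**3 = 2*124*(-67) - 1685159 = -16616 - 1685159 = -1701775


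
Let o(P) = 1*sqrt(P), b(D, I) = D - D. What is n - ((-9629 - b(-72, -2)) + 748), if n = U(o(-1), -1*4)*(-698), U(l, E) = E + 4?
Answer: 8881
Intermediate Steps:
b(D, I) = 0
o(P) = sqrt(P)
U(l, E) = 4 + E
n = 0 (n = (4 - 1*4)*(-698) = (4 - 4)*(-698) = 0*(-698) = 0)
n - ((-9629 - b(-72, -2)) + 748) = 0 - ((-9629 - 1*0) + 748) = 0 - ((-9629 + 0) + 748) = 0 - (-9629 + 748) = 0 - 1*(-8881) = 0 + 8881 = 8881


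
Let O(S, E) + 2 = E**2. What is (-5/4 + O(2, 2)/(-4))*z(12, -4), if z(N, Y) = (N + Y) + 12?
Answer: -35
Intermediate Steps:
z(N, Y) = 12 + N + Y
O(S, E) = -2 + E**2
(-5/4 + O(2, 2)/(-4))*z(12, -4) = (-5/4 + (-2 + 2**2)/(-4))*(12 + 12 - 4) = (-5*1/4 + (-2 + 4)*(-1/4))*20 = (-5/4 + 2*(-1/4))*20 = (-5/4 - 1/2)*20 = -7/4*20 = -35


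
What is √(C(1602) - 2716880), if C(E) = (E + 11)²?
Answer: I*√115111 ≈ 339.28*I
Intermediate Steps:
C(E) = (11 + E)²
√(C(1602) - 2716880) = √((11 + 1602)² - 2716880) = √(1613² - 2716880) = √(2601769 - 2716880) = √(-115111) = I*√115111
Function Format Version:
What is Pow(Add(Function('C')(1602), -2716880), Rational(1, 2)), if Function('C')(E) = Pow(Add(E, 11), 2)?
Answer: Mul(I, Pow(115111, Rational(1, 2))) ≈ Mul(339.28, I)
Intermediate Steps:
Function('C')(E) = Pow(Add(11, E), 2)
Pow(Add(Function('C')(1602), -2716880), Rational(1, 2)) = Pow(Add(Pow(Add(11, 1602), 2), -2716880), Rational(1, 2)) = Pow(Add(Pow(1613, 2), -2716880), Rational(1, 2)) = Pow(Add(2601769, -2716880), Rational(1, 2)) = Pow(-115111, Rational(1, 2)) = Mul(I, Pow(115111, Rational(1, 2)))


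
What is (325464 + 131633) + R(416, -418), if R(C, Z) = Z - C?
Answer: 456263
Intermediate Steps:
(325464 + 131633) + R(416, -418) = (325464 + 131633) + (-418 - 1*416) = 457097 + (-418 - 416) = 457097 - 834 = 456263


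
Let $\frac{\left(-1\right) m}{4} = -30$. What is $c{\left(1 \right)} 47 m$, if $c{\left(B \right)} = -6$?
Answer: $-33840$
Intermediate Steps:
$m = 120$ ($m = \left(-4\right) \left(-30\right) = 120$)
$c{\left(1 \right)} 47 m = \left(-6\right) 47 \cdot 120 = \left(-282\right) 120 = -33840$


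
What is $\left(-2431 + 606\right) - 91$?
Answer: $-1916$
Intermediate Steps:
$\left(-2431 + 606\right) - 91 = -1825 - 91 = -1916$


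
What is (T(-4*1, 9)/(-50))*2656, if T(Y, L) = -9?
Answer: 11952/25 ≈ 478.08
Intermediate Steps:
(T(-4*1, 9)/(-50))*2656 = -9/(-50)*2656 = -9*(-1/50)*2656 = (9/50)*2656 = 11952/25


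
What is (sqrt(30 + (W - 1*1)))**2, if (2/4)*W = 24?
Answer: 77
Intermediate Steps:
W = 48 (W = 2*24 = 48)
(sqrt(30 + (W - 1*1)))**2 = (sqrt(30 + (48 - 1*1)))**2 = (sqrt(30 + (48 - 1)))**2 = (sqrt(30 + 47))**2 = (sqrt(77))**2 = 77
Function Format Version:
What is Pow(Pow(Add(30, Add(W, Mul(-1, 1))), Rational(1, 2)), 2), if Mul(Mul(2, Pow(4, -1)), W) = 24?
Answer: 77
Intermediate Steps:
W = 48 (W = Mul(2, 24) = 48)
Pow(Pow(Add(30, Add(W, Mul(-1, 1))), Rational(1, 2)), 2) = Pow(Pow(Add(30, Add(48, Mul(-1, 1))), Rational(1, 2)), 2) = Pow(Pow(Add(30, Add(48, -1)), Rational(1, 2)), 2) = Pow(Pow(Add(30, 47), Rational(1, 2)), 2) = Pow(Pow(77, Rational(1, 2)), 2) = 77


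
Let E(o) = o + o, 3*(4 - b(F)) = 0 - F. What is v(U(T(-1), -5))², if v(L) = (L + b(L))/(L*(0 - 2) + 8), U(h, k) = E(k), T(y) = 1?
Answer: ⅑ ≈ 0.11111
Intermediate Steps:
b(F) = 4 + F/3 (b(F) = 4 - (0 - F)/3 = 4 - (-1)*F/3 = 4 + F/3)
E(o) = 2*o
U(h, k) = 2*k
v(L) = (4 + 4*L/3)/(8 - 2*L) (v(L) = (L + (4 + L/3))/(L*(0 - 2) + 8) = (4 + 4*L/3)/(L*(-2) + 8) = (4 + 4*L/3)/(-2*L + 8) = (4 + 4*L/3)/(8 - 2*L))
v(U(T(-1), -5))² = (2*(-3 - 2*(-5))/(3*(-4 + 2*(-5))))² = (2*(-3 - 1*(-10))/(3*(-4 - 10)))² = ((⅔)*(-3 + 10)/(-14))² = ((⅔)*(-1/14)*7)² = (-⅓)² = ⅑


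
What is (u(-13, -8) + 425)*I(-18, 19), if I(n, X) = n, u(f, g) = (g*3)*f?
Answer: -13266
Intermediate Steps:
u(f, g) = 3*f*g (u(f, g) = (3*g)*f = 3*f*g)
(u(-13, -8) + 425)*I(-18, 19) = (3*(-13)*(-8) + 425)*(-18) = (312 + 425)*(-18) = 737*(-18) = -13266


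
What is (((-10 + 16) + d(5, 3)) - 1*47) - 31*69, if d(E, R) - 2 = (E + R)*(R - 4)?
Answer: -2186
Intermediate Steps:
d(E, R) = 2 + (-4 + R)*(E + R) (d(E, R) = 2 + (E + R)*(R - 4) = 2 + (E + R)*(-4 + R) = 2 + (-4 + R)*(E + R))
(((-10 + 16) + d(5, 3)) - 1*47) - 31*69 = (((-10 + 16) + (2 + 3² - 4*5 - 4*3 + 5*3)) - 1*47) - 31*69 = ((6 + (2 + 9 - 20 - 12 + 15)) - 47) - 2139 = ((6 - 6) - 47) - 2139 = (0 - 47) - 2139 = -47 - 2139 = -2186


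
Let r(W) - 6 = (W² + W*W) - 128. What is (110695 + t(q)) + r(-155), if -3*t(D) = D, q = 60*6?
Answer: 158503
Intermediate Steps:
r(W) = -122 + 2*W² (r(W) = 6 + ((W² + W*W) - 128) = 6 + ((W² + W²) - 128) = 6 + (2*W² - 128) = 6 + (-128 + 2*W²) = -122 + 2*W²)
q = 360
t(D) = -D/3
(110695 + t(q)) + r(-155) = (110695 - ⅓*360) + (-122 + 2*(-155)²) = (110695 - 120) + (-122 + 2*24025) = 110575 + (-122 + 48050) = 110575 + 47928 = 158503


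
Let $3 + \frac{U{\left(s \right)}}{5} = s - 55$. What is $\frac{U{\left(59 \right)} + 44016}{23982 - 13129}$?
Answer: $\frac{44021}{10853} \approx 4.0561$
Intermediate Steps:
$U{\left(s \right)} = -290 + 5 s$ ($U{\left(s \right)} = -15 + 5 \left(s - 55\right) = -15 + 5 \left(-55 + s\right) = -15 + \left(-275 + 5 s\right) = -290 + 5 s$)
$\frac{U{\left(59 \right)} + 44016}{23982 - 13129} = \frac{\left(-290 + 5 \cdot 59\right) + 44016}{23982 - 13129} = \frac{\left(-290 + 295\right) + 44016}{10853} = \left(5 + 44016\right) \frac{1}{10853} = 44021 \cdot \frac{1}{10853} = \frac{44021}{10853}$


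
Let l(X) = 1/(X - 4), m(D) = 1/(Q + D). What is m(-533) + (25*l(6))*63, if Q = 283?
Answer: 98437/125 ≈ 787.50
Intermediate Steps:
m(D) = 1/(283 + D)
l(X) = 1/(-4 + X)
m(-533) + (25*l(6))*63 = 1/(283 - 533) + (25/(-4 + 6))*63 = 1/(-250) + (25/2)*63 = -1/250 + (25*(½))*63 = -1/250 + (25/2)*63 = -1/250 + 1575/2 = 98437/125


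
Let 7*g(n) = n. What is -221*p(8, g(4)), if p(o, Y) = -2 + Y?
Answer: 2210/7 ≈ 315.71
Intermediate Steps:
g(n) = n/7
-221*p(8, g(4)) = -221*(-2 + (⅐)*4) = -221*(-2 + 4/7) = -221*(-10/7) = 2210/7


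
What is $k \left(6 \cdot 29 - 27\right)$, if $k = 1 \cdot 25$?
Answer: $3675$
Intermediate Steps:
$k = 25$
$k \left(6 \cdot 29 - 27\right) = 25 \left(6 \cdot 29 - 27\right) = 25 \left(174 - 27\right) = 25 \cdot 147 = 3675$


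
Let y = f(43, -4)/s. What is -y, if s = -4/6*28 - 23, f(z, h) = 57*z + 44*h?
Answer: 273/5 ≈ 54.600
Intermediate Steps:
f(z, h) = 44*h + 57*z
s = -125/3 (s = -4*⅙*28 - 23 = -⅔*28 - 23 = -56/3 - 23 = -125/3 ≈ -41.667)
y = -273/5 (y = (44*(-4) + 57*43)/(-125/3) = (-176 + 2451)*(-3/125) = 2275*(-3/125) = -273/5 ≈ -54.600)
-y = -1*(-273/5) = 273/5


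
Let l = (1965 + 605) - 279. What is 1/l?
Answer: 1/2291 ≈ 0.00043649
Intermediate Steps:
l = 2291 (l = 2570 - 279 = 2291)
1/l = 1/2291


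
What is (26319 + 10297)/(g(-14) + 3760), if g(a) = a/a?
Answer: 36616/3761 ≈ 9.7357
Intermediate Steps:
g(a) = 1
(26319 + 10297)/(g(-14) + 3760) = (26319 + 10297)/(1 + 3760) = 36616/3761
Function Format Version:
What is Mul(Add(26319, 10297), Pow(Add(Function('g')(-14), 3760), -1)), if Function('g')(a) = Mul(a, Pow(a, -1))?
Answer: Rational(36616, 3761) ≈ 9.7357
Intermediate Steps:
Function('g')(a) = 1
Mul(Add(26319, 10297), Pow(Add(Function('g')(-14), 3760), -1)) = Mul(Add(26319, 10297), Pow(Add(1, 3760), -1)) = Mul(36616, Pow(3761, -1)) = Mul(36616, Rational(1, 3761)) = Rational(36616, 3761)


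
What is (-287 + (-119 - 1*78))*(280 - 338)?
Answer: 28072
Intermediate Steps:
(-287 + (-119 - 1*78))*(280 - 338) = (-287 + (-119 - 78))*(-58) = (-287 - 197)*(-58) = -484*(-58) = 28072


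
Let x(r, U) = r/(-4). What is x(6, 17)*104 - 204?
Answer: -360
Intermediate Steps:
x(r, U) = -r/4 (x(r, U) = r*(-¼) = -r/4)
x(6, 17)*104 - 204 = -¼*6*104 - 204 = -3/2*104 - 204 = -156 - 204 = -360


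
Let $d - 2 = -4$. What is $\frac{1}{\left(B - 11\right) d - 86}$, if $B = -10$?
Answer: $- \frac{1}{44} \approx -0.022727$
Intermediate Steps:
$d = -2$ ($d = 2 - 4 = -2$)
$\frac{1}{\left(B - 11\right) d - 86} = \frac{1}{\left(-10 - 11\right) \left(-2\right) - 86} = \frac{1}{\left(-21\right) \left(-2\right) - 86} = \frac{1}{42 - 86} = \frac{1}{-44} = - \frac{1}{44}$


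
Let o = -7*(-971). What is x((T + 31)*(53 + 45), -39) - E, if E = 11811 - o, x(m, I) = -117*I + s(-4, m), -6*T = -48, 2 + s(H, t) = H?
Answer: -457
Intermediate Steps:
s(H, t) = -2 + H
T = 8 (T = -⅙*(-48) = 8)
x(m, I) = -6 - 117*I (x(m, I) = -117*I + (-2 - 4) = -117*I - 6 = -6 - 117*I)
o = 6797
E = 5014 (E = 11811 - 1*6797 = 11811 - 6797 = 5014)
x((T + 31)*(53 + 45), -39) - E = (-6 - 117*(-39)) - 1*5014 = (-6 + 4563) - 5014 = 4557 - 5014 = -457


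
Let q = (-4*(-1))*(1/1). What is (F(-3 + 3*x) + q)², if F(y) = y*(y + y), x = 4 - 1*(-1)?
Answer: 85264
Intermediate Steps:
x = 5 (x = 4 + 1 = 5)
F(y) = 2*y² (F(y) = y*(2*y) = 2*y²)
q = 4 (q = 4*(1*1) = 4*1 = 4)
(F(-3 + 3*x) + q)² = (2*(-3 + 3*5)² + 4)² = (2*(-3 + 15)² + 4)² = (2*12² + 4)² = (2*144 + 4)² = (288 + 4)² = 292² = 85264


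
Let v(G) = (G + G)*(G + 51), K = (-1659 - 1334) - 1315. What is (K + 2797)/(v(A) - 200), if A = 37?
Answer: -1511/6312 ≈ -0.23939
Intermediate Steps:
K = -4308 (K = -2993 - 1315 = -4308)
v(G) = 2*G*(51 + G) (v(G) = (2*G)*(51 + G) = 2*G*(51 + G))
(K + 2797)/(v(A) - 200) = (-4308 + 2797)/(2*37*(51 + 37) - 200) = -1511/(2*37*88 - 200) = -1511/(6512 - 200) = -1511/6312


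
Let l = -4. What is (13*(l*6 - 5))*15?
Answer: -5655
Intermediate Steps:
(13*(l*6 - 5))*15 = (13*(-4*6 - 5))*15 = (13*(-24 - 5))*15 = (13*(-29))*15 = -377*15 = -5655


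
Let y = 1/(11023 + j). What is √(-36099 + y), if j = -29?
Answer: I*√4363215220570/10994 ≈ 190.0*I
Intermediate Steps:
y = 1/10994 (y = 1/(11023 - 29) = 1/10994 ≈ 9.0959e-5)
√(-36099 + y) = √(-36099 + 1/10994) = √(-396872405/10994) = I*√4363215220570/10994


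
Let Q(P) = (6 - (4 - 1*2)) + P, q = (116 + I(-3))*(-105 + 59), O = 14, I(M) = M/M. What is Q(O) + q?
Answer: -5364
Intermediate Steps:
I(M) = 1
q = -5382 (q = (116 + 1)*(-105 + 59) = 117*(-46) = -5382)
Q(P) = 4 + P (Q(P) = (6 - (4 - 2)) + P = (6 - 1*2) + P = (6 - 2) + P = 4 + P)
Q(O) + q = (4 + 14) - 5382 = 18 - 5382 = -5364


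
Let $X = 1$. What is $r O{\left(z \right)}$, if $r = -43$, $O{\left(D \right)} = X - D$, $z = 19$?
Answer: $774$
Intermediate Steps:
$O{\left(D \right)} = 1 - D$
$r O{\left(z \right)} = - 43 \left(1 - 19\right) = \left(-43\right) \left(-18\right) = 774$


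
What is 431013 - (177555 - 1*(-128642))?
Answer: 124816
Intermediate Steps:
431013 - (177555 - 1*(-128642)) = 431013 - (177555 + 128642) = 431013 - 1*306197 = 431013 - 306197 = 124816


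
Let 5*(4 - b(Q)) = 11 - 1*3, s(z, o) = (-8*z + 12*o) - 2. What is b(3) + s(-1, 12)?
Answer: 762/5 ≈ 152.40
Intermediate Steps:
s(z, o) = -2 - 8*z + 12*o
b(Q) = 12/5 (b(Q) = 4 - (11 - 1*3)/5 = 4 - (11 - 3)/5 = 4 - ⅕*8 = 4 - 8/5 = 12/5)
b(3) + s(-1, 12) = 12/5 + (-2 - 8*(-1) + 12*12) = 12/5 + (-2 + 8 + 144) = 12/5 + 150 = 762/5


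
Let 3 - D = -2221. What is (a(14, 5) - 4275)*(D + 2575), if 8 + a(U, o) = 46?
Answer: -20333363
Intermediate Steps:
D = 2224 (D = 3 - 1*(-2221) = 3 + 2221 = 2224)
a(U, o) = 38 (a(U, o) = -8 + 46 = 38)
(a(14, 5) - 4275)*(D + 2575) = (38 - 4275)*(2224 + 2575) = -4237*4799 = -20333363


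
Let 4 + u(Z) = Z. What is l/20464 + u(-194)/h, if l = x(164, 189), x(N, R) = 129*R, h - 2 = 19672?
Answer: 26423329/22367152 ≈ 1.1813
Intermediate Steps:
h = 19674 (h = 2 + 19672 = 19674)
u(Z) = -4 + Z
l = 24381 (l = 129*189 = 24381)
l/20464 + u(-194)/h = 24381/20464 + (-4 - 194)/19674 = 24381*(1/20464) - 198*1/19674 = 24381/20464 - 11/1093 = 26423329/22367152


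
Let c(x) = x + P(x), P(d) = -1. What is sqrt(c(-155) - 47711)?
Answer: I*sqrt(47867) ≈ 218.79*I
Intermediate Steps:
c(x) = -1 + x (c(x) = x - 1 = -1 + x)
sqrt(c(-155) - 47711) = sqrt((-1 - 155) - 47711) = sqrt(-156 - 47711) = sqrt(-47867) = I*sqrt(47867)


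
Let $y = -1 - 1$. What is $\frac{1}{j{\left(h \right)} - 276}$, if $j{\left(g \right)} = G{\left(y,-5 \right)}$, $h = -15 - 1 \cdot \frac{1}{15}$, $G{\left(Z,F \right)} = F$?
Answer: $- \frac{1}{281} \approx -0.0035587$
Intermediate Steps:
$y = -2$
$h = - \frac{226}{15}$ ($h = -15 - 1 \cdot \frac{1}{15} = -15 - \frac{1}{15} = - \frac{226}{15} \approx -15.067$)
$j{\left(g \right)} = -5$
$\frac{1}{j{\left(h \right)} - 276} = \frac{1}{-5 - 276} = \frac{1}{-281} = - \frac{1}{281}$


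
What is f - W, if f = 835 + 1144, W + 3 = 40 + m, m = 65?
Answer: 1877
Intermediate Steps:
W = 102 (W = -3 + (40 + 65) = -3 + 105 = 102)
f = 1979
f - W = 1979 - 102 = 1877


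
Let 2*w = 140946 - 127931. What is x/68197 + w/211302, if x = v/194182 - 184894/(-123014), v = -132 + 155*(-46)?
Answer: 5304151498105416875/172108529023923211356 ≈ 0.030819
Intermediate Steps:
w = 13015/2 (w = (140946 - 127931)/2 = (1/2)*13015 = 13015/2 ≈ 6507.5)
v = -7262 (v = -132 - 7130 = -7262)
x = 8752439760/5971776137 (x = -7262/194182 - 184894/(-123014) = -7262*1/194182 - 184894*(-1/123014) = -3631/97091 + 92447/61507 = 8752439760/5971776137 ≈ 1.4656)
x/68197 + w/211302 = (8752439760/5971776137)/68197 + (13015/2)/211302 = (8752439760/5971776137)*(1/68197) + (13015/2)*(1/211302) = 8752439760/407257217214989 + 13015/422604 = 5304151498105416875/172108529023923211356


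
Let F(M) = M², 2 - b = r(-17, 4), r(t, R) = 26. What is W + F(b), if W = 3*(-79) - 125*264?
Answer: -32661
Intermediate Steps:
b = -24 (b = 2 - 1*26 = 2 - 26 = -24)
W = -33237 (W = -237 - 33000 = -33237)
W + F(b) = -33237 + (-24)² = -33237 + 576 = -32661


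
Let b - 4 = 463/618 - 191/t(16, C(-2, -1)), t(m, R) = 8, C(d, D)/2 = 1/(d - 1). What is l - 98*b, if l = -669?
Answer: 1489787/1236 ≈ 1205.3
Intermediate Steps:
C(d, D) = 2/(-1 + d) (C(d, D) = 2/(d - 1) = 2/(-1 + d))
b = -47279/2472 (b = 4 + (463/618 - 191/8) = 4 - 57167/2472 = -47279/2472 ≈ -19.126)
l - 98*b = -669 - 98*(-47279/2472) = -669 + 2316671/1236 = 1489787/1236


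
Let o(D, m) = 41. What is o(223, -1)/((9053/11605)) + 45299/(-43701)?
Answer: 1853005678/35965923 ≈ 51.521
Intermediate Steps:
o(223, -1)/((9053/11605)) + 45299/(-43701) = 41/((9053/11605)) + 45299/(-43701) = 41/((9053*(1/11605))) + 45299*(-1/43701) = 41/(823/1055) - 45299/43701 = 41*(1055/823) - 45299/43701 = 43255/823 - 45299/43701 = 1853005678/35965923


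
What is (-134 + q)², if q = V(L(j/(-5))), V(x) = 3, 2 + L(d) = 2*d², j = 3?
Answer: 17161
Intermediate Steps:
L(d) = -2 + 2*d²
q = 3
(-134 + q)² = (-134 + 3)² = (-131)² = 17161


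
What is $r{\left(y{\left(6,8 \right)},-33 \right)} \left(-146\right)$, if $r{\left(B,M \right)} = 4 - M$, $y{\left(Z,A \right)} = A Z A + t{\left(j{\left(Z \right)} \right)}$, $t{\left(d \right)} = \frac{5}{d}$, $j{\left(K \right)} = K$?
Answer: $-5402$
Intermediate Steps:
$y{\left(Z,A \right)} = \frac{5}{Z} + Z A^{2}$ ($y{\left(Z,A \right)} = A Z A + \frac{5}{Z} = Z A^{2} + \frac{5}{Z} = \frac{5}{Z} + Z A^{2}$)
$r{\left(y{\left(6,8 \right)},-33 \right)} \left(-146\right) = \left(4 - -33\right) \left(-146\right) = \left(4 + 33\right) \left(-146\right) = 37 \left(-146\right) = -5402$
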